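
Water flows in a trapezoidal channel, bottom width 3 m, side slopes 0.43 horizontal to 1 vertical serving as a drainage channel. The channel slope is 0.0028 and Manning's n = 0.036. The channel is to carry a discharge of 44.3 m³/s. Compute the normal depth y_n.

y_n = 4.35 m

Manning's equation rearranged: A R^(2/3) = nQ / (1·√S) = 0.036 × 44.3 / (√0.0028) = 30.14.
At y = 4.9 m: A R^(2/3) = 37.45 — over.
At y = 3.09 m: A R^(2/3) = 16.54 — short.
At y = 4.35 m: A R^(2/3) = 30.17 — matches.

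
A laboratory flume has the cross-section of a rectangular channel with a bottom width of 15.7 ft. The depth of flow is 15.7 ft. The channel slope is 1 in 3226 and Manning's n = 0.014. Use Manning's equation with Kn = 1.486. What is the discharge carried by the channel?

Flow area A = b·y = 15.7 × 15.7 = 246.5 ft². Wetted perimeter P = b + 2y = 15.7 + 2×15.7 = 47.1 ft.
Hydraulic radius R = A/P = 246.5/47.1 = 5.233 ft.
Manning's equation: Q = (1.486/n) A R^(2/3) S^(1/2) = (1.486/0.014) × 246.5 × 5.233^(2/3) × 0.00031^(1/2) = 1390 ft³/s.

Q = 1390 ft³/s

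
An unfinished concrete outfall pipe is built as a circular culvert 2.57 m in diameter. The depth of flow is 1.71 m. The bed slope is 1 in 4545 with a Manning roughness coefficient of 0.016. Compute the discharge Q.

Q = 2.8 m³/s

For a circular section of diameter D = 2.57 m at depth y = 1.71 m, the central angle is θ = 2 arccos(1 − 2y/D) = 3.816 rad. Then A = (D²/8)(θ − sin θ) = 3.666 m² and P = Dθ/2 = 4.903 m.
Hydraulic radius R = A/P = 3.666/4.903 = 0.7476 m.
Manning's equation: Q = (1/n) A R^(2/3) S^(1/2) = (1/0.016) × 3.666 × 0.7476^(2/3) × 0.00022^(1/2) = 2.8 m³/s.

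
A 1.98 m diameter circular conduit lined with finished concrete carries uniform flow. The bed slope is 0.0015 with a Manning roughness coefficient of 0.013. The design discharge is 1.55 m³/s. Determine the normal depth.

y_n = 0.703 m

Manning's equation rearranged: A R^(2/3) = nQ / (1·√S) = 0.013 × 1.55 / (√0.0015) = 0.5203.
Trying y = 0.559 m: A R^(2/3) = 0.3353 — too small.
Trying y = 0.703 m: A R^(2/3) = 0.5205 — ≈ 0.5203.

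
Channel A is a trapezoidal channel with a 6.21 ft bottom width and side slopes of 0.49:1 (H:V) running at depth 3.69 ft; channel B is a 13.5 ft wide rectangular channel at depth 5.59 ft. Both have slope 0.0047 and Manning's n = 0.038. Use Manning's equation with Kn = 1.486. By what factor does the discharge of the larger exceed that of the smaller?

3.33

Channel A: With bottom width b = 6.21 ft and side slope z = 0.49: A = (b + zy)y = (6.21 + 0.49×3.69)×3.69 = 29.59 ft²; P = b + 2y√(1+z²) = 6.21 + 2×3.69×1.114 = 14.43 ft. Hydraulic radius R = A/P = 29.59/14.43 = 2.051 ft. Q_A = (1.486/0.038)·29.59·2.051^(2/3)·√0.0047 = 128 ft³/s.
Channel B: Flow area A = b·y = 13.5 × 5.59 = 75.47 ft². Wetted perimeter P = b + 2y = 13.5 + 2×5.59 = 24.68 ft. Hydraulic radius R = A/P = 75.47/24.68 = 3.058 ft. Q_B = (1.486/0.038)·75.47·3.058^(2/3)·√0.0047 = 426.2 ft³/s.
The larger discharge is 426.2 ft³/s and the smaller is 128 ft³/s; the ratio is 3.33.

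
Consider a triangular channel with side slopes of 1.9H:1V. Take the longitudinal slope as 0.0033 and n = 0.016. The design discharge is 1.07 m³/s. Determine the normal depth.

Manning's equation rearranged: A R^(2/3) = nQ / (1·√S) = 0.016 × 1.07 / (√0.0033) = 0.298.
Try y = 0.496 m: A R^(2/3) = 0.1701 — low.
Try y = 0.612 m: A R^(2/3) = 0.2979 — close enough.

y_n = 0.612 m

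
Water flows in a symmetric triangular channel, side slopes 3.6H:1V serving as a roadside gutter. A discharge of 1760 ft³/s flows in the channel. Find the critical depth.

At critical depth, Q² T / (g A³) = 1, i.e. A³/T = Q²/g = 1760²/32.2 = 96200.
Trying y = 6.1 ft: A³/T = 54730 — too small.
Trying y = 6.83 ft: A³/T = 96310 — close enough.

y_c = 6.83 ft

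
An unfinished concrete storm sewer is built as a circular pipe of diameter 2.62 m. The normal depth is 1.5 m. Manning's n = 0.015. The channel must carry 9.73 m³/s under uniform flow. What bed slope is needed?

For a circular section of diameter D = 2.62 m at depth y = 1.5 m, the central angle is θ = 2 arccos(1 − 2y/D) = 3.433 rad. Then A = (D²/8)(θ − sin θ) = 3.192 m² and P = Dθ/2 = 4.497 m.
Hydraulic radius R = A/P = 3.192/4.497 = 0.7098 m.
From Manning's equation, S = [nQ / (1 A R^(2/3))]² = [0.015 × 9.73 / (1 × 3.192 × 0.7098^(2/3))]² = 0.0033.

S = 0.0033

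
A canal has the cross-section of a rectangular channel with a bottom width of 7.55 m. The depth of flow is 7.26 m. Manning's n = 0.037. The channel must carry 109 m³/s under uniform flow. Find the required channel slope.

Flow area A = b·y = 7.55 × 7.26 = 54.81 m². Wetted perimeter P = b + 2y = 7.55 + 2×7.26 = 22.07 m.
Hydraulic radius R = A/P = 54.81/22.07 = 2.484 m.
From Manning's equation, S = [nQ / (1 A R^(2/3))]² = [0.037 × 109 / (1 × 54.81 × 2.484^(2/3))]² = 0.00161.

S = 0.00161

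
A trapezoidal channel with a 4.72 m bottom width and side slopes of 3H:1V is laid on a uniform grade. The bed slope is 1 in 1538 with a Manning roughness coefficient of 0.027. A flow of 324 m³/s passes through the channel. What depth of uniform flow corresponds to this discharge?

Manning's equation rearranged: A R^(2/3) = nQ / (1·√S) = 0.027 × 324 / (√0.0006502) = 343.1.
At y = 8.11 m: A R^(2/3) = 613.9 — over.
At y = 4.41 m: A R^(2/3) = 143 — short.
At y = 6.38 m: A R^(2/3) = 342.7 — matches.

y_n = 6.38 m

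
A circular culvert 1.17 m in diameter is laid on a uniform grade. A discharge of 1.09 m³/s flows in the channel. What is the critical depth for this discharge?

y_c = 0.571 m

At critical depth, Q² T / (g A³) = 1, i.e. A³/T = Q²/g = 1.09²/9.81 = 0.1211.
Try y = 0.464 m: A³/T = 0.05467 — too small.
Try y = 0.623 m: A³/T = 0.1688 — too large.
Try y = 0.571 m: A³/T = 0.121 — ≈ 0.1211.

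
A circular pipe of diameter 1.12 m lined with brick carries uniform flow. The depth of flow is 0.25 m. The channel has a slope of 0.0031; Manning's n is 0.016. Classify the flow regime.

subcritical

For a circular section of diameter D = 1.12 m at depth y = 0.25 m, the central angle is θ = 2 arccos(1 − 2y/D) = 1.968 rad. Then A = (D²/8)(θ − sin θ) = 0.1641 m² and P = Dθ/2 = 1.102 m.
Hydraulic radius R = A/P = 0.1641/1.102 = 0.1488 m.
V = (1/n) R^(2/3) √S = (1/0.016) × 0.1488^(2/3) × √0.0031 = 0.9773 m/s. Hydraulic depth D_h = A/T = 0.1641/0.9327 = 0.1759 m.
Froude number Fr = V/√(g·D_h) = 0.9773/√(9.81×0.1759) = 0.744, which is less than 1, so the flow is subcritical.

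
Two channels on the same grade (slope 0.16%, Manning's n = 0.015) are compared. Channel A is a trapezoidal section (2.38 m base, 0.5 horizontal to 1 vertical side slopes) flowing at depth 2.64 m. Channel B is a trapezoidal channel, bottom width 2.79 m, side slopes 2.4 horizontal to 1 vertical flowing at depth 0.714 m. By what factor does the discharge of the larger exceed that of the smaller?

Channel A: With bottom width b = 2.38 m and side slope z = 0.5: A = (b + zy)y = (2.38 + 0.5×2.64)×2.64 = 9.768 m²; P = b + 2y√(1+z²) = 2.38 + 2×2.64×1.118 = 8.283 m. Hydraulic radius R = A/P = 9.768/8.283 = 1.179 m. Q_A = (1/0.015)·9.768·1.179^(2/3)·√0.0016 = 29.07 m³/s.
Channel B: With bottom width b = 2.79 m and side slope z = 2.4: A = (b + zy)y = (2.79 + 2.4×0.714)×0.714 = 3.216 m²; P = b + 2y√(1+z²) = 2.79 + 2×0.714×2.6 = 6.503 m. Hydraulic radius R = A/P = 3.216/6.503 = 0.4945 m. Q_B = (1/0.015)·3.216·0.4945^(2/3)·√0.0016 = 5.362 m³/s.
The larger discharge is 29.07 m³/s and the smaller is 5.362 m³/s; the ratio is 5.42.

5.42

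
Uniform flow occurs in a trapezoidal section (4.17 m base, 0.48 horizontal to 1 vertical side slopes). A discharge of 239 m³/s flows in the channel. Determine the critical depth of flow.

At critical depth, Q² T / (g A³) = 1, i.e. A³/T = Q²/g = 239²/9.81 = 5823.
At y = 6.2 m: A³/T = 8592 — too large.
At y = 3.87 m: A³/T = 1610 — too small.
At y = 5.57 m: A³/T = 5820 — matches.

y_c = 5.57 m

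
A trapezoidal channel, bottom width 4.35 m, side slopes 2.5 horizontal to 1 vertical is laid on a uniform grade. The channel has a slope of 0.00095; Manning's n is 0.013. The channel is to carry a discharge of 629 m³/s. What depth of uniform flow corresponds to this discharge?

y_n = 6.15 m

Manning's equation rearranged: A R^(2/3) = nQ / (1·√S) = 0.013 × 629 / (√0.00095) = 265.3.
At y = 4.33 m: A R^(2/3) = 117 — too small.
At y = 7.33 m: A R^(2/3) = 404.2 — too large.
At y = 6.15 m: A R^(2/3) = 265.5 — matches.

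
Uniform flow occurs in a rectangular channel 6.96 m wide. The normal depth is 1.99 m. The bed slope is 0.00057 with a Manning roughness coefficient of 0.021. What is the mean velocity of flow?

V = 1.33 m/s

Flow area A = b·y = 6.96 × 1.99 = 13.85 m². Wetted perimeter P = b + 2y = 6.96 + 2×1.99 = 10.94 m.
Hydraulic radius R = A/P = 13.85/10.94 = 1.266 m.
From Manning's equation, V = (1/n) R^(2/3) S^(1/2) = (1/0.021) × 1.266^(2/3) × 0.00057^(1/2) = 1.33 m/s.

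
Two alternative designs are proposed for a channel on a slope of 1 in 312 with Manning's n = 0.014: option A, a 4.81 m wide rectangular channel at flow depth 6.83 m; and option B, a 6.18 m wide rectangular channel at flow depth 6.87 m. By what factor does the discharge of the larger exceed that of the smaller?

1.46

Channel A: Flow area A = b·y = 4.81 × 6.83 = 32.85 m². Wetted perimeter P = b + 2y = 4.81 + 2×6.83 = 18.47 m. Hydraulic radius R = A/P = 32.85/18.47 = 1.779 m. Q_A = (1/0.014)·32.85·1.779^(2/3)·√0.003205 = 195 m³/s.
Channel B: Flow area A = b·y = 6.18 × 6.87 = 42.46 m². Wetted perimeter P = b + 2y = 6.18 + 2×6.87 = 19.92 m. Hydraulic radius R = A/P = 42.46/19.92 = 2.131 m. Q_B = (1/0.014)·42.46·2.131^(2/3)·√0.003205 = 284.3 m³/s.
The larger discharge is 284.3 m³/s and the smaller is 195 m³/s; the ratio is 1.46.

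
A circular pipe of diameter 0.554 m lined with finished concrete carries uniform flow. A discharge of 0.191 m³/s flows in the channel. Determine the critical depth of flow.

At critical depth, Q² T / (g A³) = 1, i.e. A³/T = Q²/g = 0.191²/9.81 = 0.003719.
Try y = 0.233 m: A³/T = 0.00163 — short.
Try y = 0.343 m: A³/T = 0.007157 — over.
Try y = 0.289 m: A³/T = 0.003716 — close enough.

y_c = 0.289 m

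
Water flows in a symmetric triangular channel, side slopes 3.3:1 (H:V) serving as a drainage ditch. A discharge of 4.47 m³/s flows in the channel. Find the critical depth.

y_c = 0.821 m

At critical depth, Q² T / (g A³) = 1, i.e. A³/T = Q²/g = 4.47²/9.81 = 2.037.
At y = 0.655 m: A³/T = 0.6565 — too small.
At y = 0.821 m: A³/T = 2.031 — matches.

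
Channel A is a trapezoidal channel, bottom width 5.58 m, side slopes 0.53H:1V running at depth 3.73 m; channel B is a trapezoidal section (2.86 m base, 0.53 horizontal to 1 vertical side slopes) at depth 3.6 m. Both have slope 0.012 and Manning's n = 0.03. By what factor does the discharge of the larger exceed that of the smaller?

Channel A: With bottom width b = 5.58 m and side slope z = 0.53: A = (b + zy)y = (5.58 + 0.53×3.73)×3.73 = 28.19 m²; P = b + 2y√(1+z²) = 5.58 + 2×3.73×1.132 = 14.02 m. Hydraulic radius R = A/P = 28.19/14.02 = 2.01 m. Q_A = (1/0.03)·28.19·2.01^(2/3)·√0.012 = 163.9 m³/s.
Channel B: With bottom width b = 2.86 m and side slope z = 0.53: A = (b + zy)y = (2.86 + 0.53×3.6)×3.6 = 17.16 m²; P = b + 2y√(1+z²) = 2.86 + 2×3.6×1.132 = 11.01 m. Hydraulic radius R = A/P = 17.16/11.01 = 1.559 m. Q_B = (1/0.03)·17.16·1.559^(2/3)·√0.012 = 84.28 m³/s.
The larger discharge is 163.9 m³/s and the smaller is 84.28 m³/s; the ratio is 1.95.

1.95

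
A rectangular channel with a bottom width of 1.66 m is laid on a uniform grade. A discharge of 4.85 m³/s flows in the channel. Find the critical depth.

For a rectangular channel, critical depth y_c = (q²/g)^(1/3) where q = Q/b = 4.85/1.66 = 2.922 m²/s.
So y_c = (2.922²/9.81)^(1/3) = 0.955 m.

y_c = 0.955 m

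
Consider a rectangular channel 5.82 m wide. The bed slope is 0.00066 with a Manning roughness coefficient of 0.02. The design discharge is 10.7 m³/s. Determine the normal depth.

y_n = 1.46 m

Manning's equation rearranged: A R^(2/3) = nQ / (1·√S) = 0.02 × 10.7 / (√0.00066) = 8.33.
Try y = 1.67 m: A R^(2/3) = 10.11 — too large.
Try y = 1.24 m: A R^(2/3) = 6.574 — too small.
Try y = 1.46 m: A R^(2/3) = 8.339 — matches.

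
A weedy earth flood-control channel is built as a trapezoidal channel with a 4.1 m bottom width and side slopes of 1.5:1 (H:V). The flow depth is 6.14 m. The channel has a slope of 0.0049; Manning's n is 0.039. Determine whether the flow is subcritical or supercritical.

With bottom width b = 4.1 m and side slope z = 1.5: A = (b + zy)y = (4.1 + 1.5×6.14)×6.14 = 81.72 m²; P = b + 2y√(1+z²) = 4.1 + 2×6.14×1.803 = 26.24 m.
Hydraulic radius R = A/P = 81.72/26.24 = 3.115 m.
V = (1/n) R^(2/3) √S = (1/0.039) × 3.115^(2/3) × √0.0049 = 3.828 m/s. Hydraulic depth D_h = A/T = 81.72/22.52 = 3.629 m.
Froude number Fr = V/√(g·D_h) = 3.828/√(9.81×3.629) = 0.642, which is less than 1, so the flow is subcritical.

subcritical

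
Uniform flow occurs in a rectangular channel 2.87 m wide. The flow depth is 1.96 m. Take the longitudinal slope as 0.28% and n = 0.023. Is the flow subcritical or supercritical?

Flow area A = b·y = 2.87 × 1.96 = 5.625 m². Wetted perimeter P = b + 2y = 2.87 + 2×1.96 = 6.79 m.
Hydraulic radius R = A/P = 5.625/6.79 = 0.8285 m.
V = (1/n) R^(2/3) √S = (1/0.023) × 0.8285^(2/3) × √0.0028 = 2.029 m/s. Hydraulic depth D_h = A/T = 5.625/2.87 = 1.96 m.
Froude number Fr = V/√(g·D_h) = 2.029/√(9.81×1.96) = 0.463, which is less than 1, so the flow is subcritical.

subcritical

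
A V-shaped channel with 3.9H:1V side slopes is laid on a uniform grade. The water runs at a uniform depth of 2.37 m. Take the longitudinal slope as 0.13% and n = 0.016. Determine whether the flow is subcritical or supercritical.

For a triangular section with side slope z = 3.9: A = zy² = 3.9×2.37² = 21.91 m²; P = 2y√(1+z²) = 2×2.37×4.026 = 19.08 m.
Hydraulic radius R = A/P = 21.91/19.08 = 1.148 m.
V = (1/n) R^(2/3) √S = (1/0.016) × 1.148^(2/3) × √0.0013 = 2.47 m/s. Hydraulic depth D_h = A/T = 21.91/18.49 = 1.185 m.
Froude number Fr = V/√(g·D_h) = 2.47/√(9.81×1.185) = 0.725, which is less than 1, so the flow is subcritical.

subcritical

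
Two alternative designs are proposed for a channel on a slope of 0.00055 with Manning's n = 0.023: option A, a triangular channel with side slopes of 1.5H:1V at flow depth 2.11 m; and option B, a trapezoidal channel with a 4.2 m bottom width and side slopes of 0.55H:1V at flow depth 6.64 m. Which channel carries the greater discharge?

channel B

Channel A: For a triangular section with side slope z = 1.5: A = zy² = 1.5×2.11² = 6.678 m²; P = 2y√(1+z²) = 2×2.11×1.803 = 7.608 m. Hydraulic radius R = A/P = 6.678/7.608 = 0.8778 m. Q_A = (1/0.023)·6.678·0.8778^(2/3)·√0.00055 = 6.243 m³/s.
Channel B: With bottom width b = 4.2 m and side slope z = 0.55: A = (b + zy)y = (4.2 + 0.55×6.64)×6.64 = 52.14 m²; P = b + 2y√(1+z²) = 4.2 + 2×6.64×1.141 = 19.36 m. Hydraulic radius R = A/P = 52.14/19.36 = 2.694 m. Q_B = (1/0.023)·52.14·2.694^(2/3)·√0.00055 = 102.9 m³/s.
Q_A = 6.243 m³/s vs Q_B = 102.9 m³/s, so channel B carries more.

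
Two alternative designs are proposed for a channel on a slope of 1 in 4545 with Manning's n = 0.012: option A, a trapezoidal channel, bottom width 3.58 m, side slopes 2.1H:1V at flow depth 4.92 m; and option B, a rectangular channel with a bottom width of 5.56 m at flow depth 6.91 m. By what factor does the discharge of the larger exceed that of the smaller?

2.13

Channel A: With bottom width b = 3.58 m and side slope z = 2.1: A = (b + zy)y = (3.58 + 2.1×4.92)×4.92 = 68.45 m²; P = b + 2y√(1+z²) = 3.58 + 2×4.92×2.326 = 26.47 m. Hydraulic radius R = A/P = 68.45/26.47 = 2.586 m. Q_A = (1/0.012)·68.45·2.586^(2/3)·√0.00022 = 159.4 m³/s.
Channel B: Flow area A = b·y = 5.56 × 6.91 = 38.42 m². Wetted perimeter P = b + 2y = 5.56 + 2×6.91 = 19.38 m. Hydraulic radius R = A/P = 38.42/19.38 = 1.982 m. Q_B = (1/0.012)·38.42·1.982^(2/3)·√0.00022 = 74.94 m³/s.
The larger discharge is 159.4 m³/s and the smaller is 74.94 m³/s; the ratio is 2.13.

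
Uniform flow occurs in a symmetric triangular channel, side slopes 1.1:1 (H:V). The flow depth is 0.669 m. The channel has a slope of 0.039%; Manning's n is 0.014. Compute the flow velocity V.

For a triangular section with side slope z = 1.1: A = zy² = 1.1×0.669² = 0.4923 m²; P = 2y√(1+z²) = 2×0.669×1.487 = 1.989 m.
Hydraulic radius R = A/P = 0.4923/1.989 = 0.2475 m.
From Manning's equation, V = (1/n) R^(2/3) S^(1/2) = (1/0.014) × 0.2475^(2/3) × 0.00039^(1/2) = 0.556 m/s.

V = 0.556 m/s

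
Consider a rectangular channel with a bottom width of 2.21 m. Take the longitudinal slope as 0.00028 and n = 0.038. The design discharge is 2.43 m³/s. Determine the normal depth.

y_n = 2.9 m

Manning's equation rearranged: A R^(2/3) = nQ / (1·√S) = 0.038 × 2.43 / (√0.00028) = 5.518.
Try y = 2.22 m: A R^(2/3) = 4.006 — short.
Try y = 3.51 m: A R^(2/3) = 6.908 — over.
Try y = 2.9 m: A R^(2/3) = 5.524 — close enough.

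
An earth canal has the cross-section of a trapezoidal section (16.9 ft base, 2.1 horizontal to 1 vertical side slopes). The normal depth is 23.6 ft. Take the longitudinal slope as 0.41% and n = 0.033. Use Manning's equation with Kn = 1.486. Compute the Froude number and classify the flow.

subcritical

With bottom width b = 16.9 ft and side slope z = 2.1: A = (b + zy)y = (16.9 + 2.1×23.6)×23.6 = 1568 ft²; P = b + 2y√(1+z²) = 16.9 + 2×23.6×2.326 = 126.7 ft.
Hydraulic radius R = A/P = 1568/126.7 = 12.38 ft.
V = (1.486/n) R^(2/3) √S = (1.486/0.033) × 12.38^(2/3) × √0.0041 = 15.43 ft/s. Hydraulic depth D_h = A/T = 1568/116 = 13.52 ft.
Froude number Fr = V/√(g·D_h) = 15.43/√(32.2×13.52) = 0.74, which is less than 1, so the flow is subcritical.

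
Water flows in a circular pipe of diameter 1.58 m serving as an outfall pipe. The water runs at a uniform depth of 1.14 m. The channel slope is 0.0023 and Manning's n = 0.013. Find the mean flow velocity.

V = 2.24 m/s

For a circular section of diameter D = 1.58 m at depth y = 1.14 m, the central angle is θ = 2 arccos(1 − 2y/D) = 4.06 rad. Then A = (D²/8)(θ − sin θ) = 1.515 m² and P = Dθ/2 = 3.207 m.
Hydraulic radius R = A/P = 1.515/3.207 = 0.4723 m.
From Manning's equation, V = (1/n) R^(2/3) S^(1/2) = (1/0.013) × 0.4723^(2/3) × 0.0023^(1/2) = 2.24 m/s.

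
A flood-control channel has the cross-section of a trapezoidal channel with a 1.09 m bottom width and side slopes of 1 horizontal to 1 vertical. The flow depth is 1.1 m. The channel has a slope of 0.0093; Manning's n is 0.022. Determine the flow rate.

Q = 7.29 m³/s

With bottom width b = 1.09 m and side slope z = 1: A = (b + zy)y = (1.09 + 1×1.1)×1.1 = 2.409 m²; P = b + 2y√(1+z²) = 1.09 + 2×1.1×1.414 = 4.201 m.
Hydraulic radius R = A/P = 2.409/4.201 = 0.5734 m.
Manning's equation: Q = (1/n) A R^(2/3) S^(1/2) = (1/0.022) × 2.409 × 0.5734^(2/3) × 0.0093^(1/2) = 7.29 m³/s.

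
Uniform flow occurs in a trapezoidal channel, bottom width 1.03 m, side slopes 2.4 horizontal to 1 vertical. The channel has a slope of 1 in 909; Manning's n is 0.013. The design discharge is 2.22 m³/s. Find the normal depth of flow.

Manning's equation rearranged: A R^(2/3) = nQ / (1·√S) = 0.013 × 2.22 / (√0.0011) = 0.8701.
At y = 0.443 m: A R^(2/3) = 0.3951 — too small.
At y = 0.825 m: A R^(2/3) = 1.494 — too large.
At y = 0.645 m: A R^(2/3) = 0.8713 — matches.

y_n = 0.645 m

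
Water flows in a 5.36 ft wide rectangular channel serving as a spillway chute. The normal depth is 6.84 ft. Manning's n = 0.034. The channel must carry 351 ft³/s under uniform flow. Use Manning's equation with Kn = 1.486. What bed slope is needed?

S = 0.02

Flow area A = b·y = 5.36 × 6.84 = 36.66 ft². Wetted perimeter P = b + 2y = 5.36 + 2×6.84 = 19.04 ft.
Hydraulic radius R = A/P = 36.66/19.04 = 1.926 ft.
From Manning's equation, S = [nQ / (1.486 A R^(2/3))]² = [0.034 × 351 / (1.486 × 36.66 × 1.926^(2/3))]² = 0.02.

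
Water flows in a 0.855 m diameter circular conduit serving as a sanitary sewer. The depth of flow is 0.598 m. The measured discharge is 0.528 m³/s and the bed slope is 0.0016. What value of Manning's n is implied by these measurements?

For a circular section of diameter D = 0.855 m at depth y = 0.598 m, the central angle is θ = 2 arccos(1 − 2y/D) = 3.962 rad. Then A = (D²/8)(θ − sin θ) = 0.4289 m² and P = Dθ/2 = 1.694 m.
Hydraulic radius R = A/P = 0.4289/1.694 = 0.2532 m.
Rearranging Manning's equation: n = (1/Q) A R^(2/3) S^(1/2) = (1/0.528) × 0.4289 × 0.2532^(2/3) × √0.0016 = 0.013.

n = 0.013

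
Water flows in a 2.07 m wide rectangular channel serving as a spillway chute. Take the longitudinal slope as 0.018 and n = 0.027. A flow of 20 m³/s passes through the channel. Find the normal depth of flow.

Manning's equation rearranged: A R^(2/3) = nQ / (1·√S) = 0.027 × 20 / (√0.018) = 4.025.
Trying y = 2.74 m: A R^(2/3) = 4.687 — over.
Trying y = 1.65 m: A R^(2/3) = 2.526 — short.
Trying y = 2.41 m: A R^(2/3) = 4.023 — matches.

y_n = 2.41 m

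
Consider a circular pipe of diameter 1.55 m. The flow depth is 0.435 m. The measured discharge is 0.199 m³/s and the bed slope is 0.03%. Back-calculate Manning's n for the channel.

For a circular section of diameter D = 1.55 m at depth y = 0.435 m, the central angle is θ = 2 arccos(1 − 2y/D) = 2.233 rad. Then A = (D²/8)(θ − sin θ) = 0.4339 m² and P = Dθ/2 = 1.731 m.
Hydraulic radius R = A/P = 0.4339/1.731 = 0.2507 m.
Rearranging Manning's equation: n = (1/Q) A R^(2/3) S^(1/2) = (1/0.199) × 0.4339 × 0.2507^(2/3) × √0.0003 = 0.015.

n = 0.015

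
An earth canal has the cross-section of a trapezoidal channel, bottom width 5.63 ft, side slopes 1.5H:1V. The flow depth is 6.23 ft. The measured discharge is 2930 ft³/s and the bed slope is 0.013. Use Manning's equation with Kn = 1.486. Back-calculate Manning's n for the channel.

With bottom width b = 5.63 ft and side slope z = 1.5: A = (b + zy)y = (5.63 + 1.5×6.23)×6.23 = 93.29 ft²; P = b + 2y√(1+z²) = 5.63 + 2×6.23×1.803 = 28.09 ft.
Hydraulic radius R = A/P = 93.29/28.09 = 3.321 ft.
Rearranging Manning's equation: n = (1.486/Q) A R^(2/3) S^(1/2) = (1.486/2930) × 93.29 × 3.321^(2/3) × √0.013 = 0.012.

n = 0.012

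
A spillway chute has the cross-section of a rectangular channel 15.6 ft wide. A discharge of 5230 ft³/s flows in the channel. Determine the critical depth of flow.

y_c = 15.2 ft

For a rectangular channel, critical depth y_c = (q²/g)^(1/3) where q = Q/b = 5230/15.6 = 335.3 ft²/s.
So y_c = (335.3²/32.2)^(1/3) = 15.2 ft.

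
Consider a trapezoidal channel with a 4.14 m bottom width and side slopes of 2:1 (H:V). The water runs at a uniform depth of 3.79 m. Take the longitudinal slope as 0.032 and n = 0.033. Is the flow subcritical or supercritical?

With bottom width b = 4.14 m and side slope z = 2: A = (b + zy)y = (4.14 + 2×3.79)×3.79 = 44.42 m²; P = b + 2y√(1+z²) = 4.14 + 2×3.79×2.236 = 21.09 m.
Hydraulic radius R = A/P = 44.42/21.09 = 2.106 m.
V = (1/n) R^(2/3) √S = (1/0.033) × 2.106^(2/3) × √0.032 = 8.907 m/s. Hydraulic depth D_h = A/T = 44.42/19.3 = 2.301 m.
Froude number Fr = V/√(g·D_h) = 8.907/√(9.81×2.301) = 1.87, which is greater than 1, so the flow is supercritical.

supercritical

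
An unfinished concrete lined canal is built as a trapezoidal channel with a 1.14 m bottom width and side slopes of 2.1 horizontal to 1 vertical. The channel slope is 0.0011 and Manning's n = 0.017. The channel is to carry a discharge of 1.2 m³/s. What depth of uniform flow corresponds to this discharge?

y_n = 0.549 m

Manning's equation rearranged: A R^(2/3) = nQ / (1·√S) = 0.017 × 1.2 / (√0.0011) = 0.6151.
Try y = 0.631 m: A R^(2/3) = 0.8185 — over.
Try y = 0.374 m: A R^(2/3) = 0.2858 — short.
Try y = 0.549 m: A R^(2/3) = 0.6141 — close enough.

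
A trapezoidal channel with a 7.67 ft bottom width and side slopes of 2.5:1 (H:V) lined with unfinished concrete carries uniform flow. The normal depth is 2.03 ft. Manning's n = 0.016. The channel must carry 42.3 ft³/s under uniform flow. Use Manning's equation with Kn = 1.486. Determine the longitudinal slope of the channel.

With bottom width b = 7.67 ft and side slope z = 2.5: A = (b + zy)y = (7.67 + 2.5×2.03)×2.03 = 25.87 ft²; P = b + 2y√(1+z²) = 7.67 + 2×2.03×2.693 = 18.6 ft.
Hydraulic radius R = A/P = 25.87/18.6 = 1.391 ft.
From Manning's equation, S = [nQ / (1.486 A R^(2/3))]² = [0.016 × 42.3 / (1.486 × 25.87 × 1.391^(2/3))]² = 0.0002.

S = 0.0002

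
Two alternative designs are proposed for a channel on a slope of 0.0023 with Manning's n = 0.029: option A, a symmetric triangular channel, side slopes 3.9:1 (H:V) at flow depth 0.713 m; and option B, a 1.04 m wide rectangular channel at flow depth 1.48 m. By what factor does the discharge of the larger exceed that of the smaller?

1.2

Channel A: For a triangular section with side slope z = 3.9: A = zy² = 3.9×0.713² = 1.983 m²; P = 2y√(1+z²) = 2×0.713×4.026 = 5.741 m. Hydraulic radius R = A/P = 1.983/5.741 = 0.3453 m. Q_A = (1/0.029)·1.983·0.3453^(2/3)·√0.0023 = 1.614 m³/s.
Channel B: Flow area A = b·y = 1.04 × 1.48 = 1.539 m². Wetted perimeter P = b + 2y = 1.04 + 2×1.48 = 4 m. Hydraulic radius R = A/P = 1.539/4 = 0.3848 m. Q_B = (1/0.029)·1.539·0.3848^(2/3)·√0.0023 = 1.347 m³/s.
The larger discharge is 1.614 m³/s and the smaller is 1.347 m³/s; the ratio is 1.2.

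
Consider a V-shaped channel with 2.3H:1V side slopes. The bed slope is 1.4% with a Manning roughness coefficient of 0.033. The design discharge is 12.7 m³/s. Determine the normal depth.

y_n = 1.43 m

Manning's equation rearranged: A R^(2/3) = nQ / (1·√S) = 0.033 × 12.7 / (√0.014) = 3.542.
Try y = 1.26 m: A R^(2/3) = 2.533 — too small.
Try y = 1.58 m: A R^(2/3) = 4.632 — too large.
Try y = 1.43 m: A R^(2/3) = 3.55 — ≈ 3.542.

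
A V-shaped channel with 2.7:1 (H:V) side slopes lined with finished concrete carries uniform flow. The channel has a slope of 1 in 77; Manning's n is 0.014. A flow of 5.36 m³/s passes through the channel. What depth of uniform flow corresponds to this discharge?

y_n = 0.712 m

Manning's equation rearranged: A R^(2/3) = nQ / (1·√S) = 0.014 × 5.36 / (√0.01299) = 0.6585.
Trying y = 0.901 m: A R^(2/3) = 1.234 — high.
Trying y = 0.609 m: A R^(2/3) = 0.4342 — low.
Trying y = 0.712 m: A R^(2/3) = 0.6587 — matches.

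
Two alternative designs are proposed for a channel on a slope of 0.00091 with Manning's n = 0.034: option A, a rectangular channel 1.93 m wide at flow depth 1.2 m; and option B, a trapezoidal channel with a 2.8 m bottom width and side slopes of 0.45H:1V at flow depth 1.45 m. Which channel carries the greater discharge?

channel B

Channel A: Flow area A = b·y = 1.93 × 1.2 = 2.316 m². Wetted perimeter P = b + 2y = 1.93 + 2×1.2 = 4.33 m. Hydraulic radius R = A/P = 2.316/4.33 = 0.5349 m. Q_A = (1/0.034)·2.316·0.5349^(2/3)·√0.00091 = 1.354 m³/s.
Channel B: With bottom width b = 2.8 m and side slope z = 0.45: A = (b + zy)y = (2.8 + 0.45×1.45)×1.45 = 5.006 m²; P = b + 2y√(1+z²) = 2.8 + 2×1.45×1.097 = 5.98 m. Hydraulic radius R = A/P = 5.006/5.98 = 0.8371 m. Q_B = (1/0.034)·5.006·0.8371^(2/3)·√0.00091 = 3.945 m³/s.
Q_A = 1.354 m³/s vs Q_B = 3.945 m³/s, so channel B carries more.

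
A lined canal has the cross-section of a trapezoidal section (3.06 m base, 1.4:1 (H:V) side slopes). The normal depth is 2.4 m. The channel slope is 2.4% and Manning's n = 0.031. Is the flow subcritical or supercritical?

supercritical

With bottom width b = 3.06 m and side slope z = 1.4: A = (b + zy)y = (3.06 + 1.4×2.4)×2.4 = 15.41 m²; P = b + 2y√(1+z²) = 3.06 + 2×2.4×1.72 = 11.32 m.
Hydraulic radius R = A/P = 15.41/11.32 = 1.361 m.
V = (1/n) R^(2/3) √S = (1/0.031) × 1.361^(2/3) × √0.024 = 6.138 m/s. Hydraulic depth D_h = A/T = 15.41/9.78 = 1.575 m.
Froude number Fr = V/√(g·D_h) = 6.138/√(9.81×1.575) = 1.56, which is greater than 1, so the flow is supercritical.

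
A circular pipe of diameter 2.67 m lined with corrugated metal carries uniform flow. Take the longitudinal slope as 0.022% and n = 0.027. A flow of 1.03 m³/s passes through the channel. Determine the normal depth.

y_n = 1.24 m

Manning's equation rearranged: A R^(2/3) = nQ / (1·√S) = 0.027 × 1.03 / (√0.00022) = 1.875.
Trying y = 1.41 m: A R^(2/3) = 2.343 — too large.
Trying y = 1.24 m: A R^(2/3) = 1.883 — close enough.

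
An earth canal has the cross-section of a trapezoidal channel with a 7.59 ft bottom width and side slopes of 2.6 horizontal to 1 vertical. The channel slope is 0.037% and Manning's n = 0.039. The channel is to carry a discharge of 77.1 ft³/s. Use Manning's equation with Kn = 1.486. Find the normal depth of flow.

y_n = 3.63 ft

Manning's equation rearranged: A R^(2/3) = nQ / (1.486·√S) = 0.039 × 77.1 / (1.486 × √0.00037) = 105.2.
At y = 3.02 ft: A R^(2/3) = 71.79 — short.
At y = 4.49 ft: A R^(2/3) = 165.8 — over.
At y = 3.63 ft: A R^(2/3) = 105.3 — matches.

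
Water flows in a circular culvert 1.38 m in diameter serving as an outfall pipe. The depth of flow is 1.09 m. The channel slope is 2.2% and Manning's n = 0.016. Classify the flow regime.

supercritical

For a circular section of diameter D = 1.38 m at depth y = 1.09 m, the central angle is θ = 2 arccos(1 − 2y/D) = 4.378 rad. Then A = (D²/8)(θ − sin θ) = 1.267 m² and P = Dθ/2 = 3.021 m.
Hydraulic radius R = A/P = 1.267/3.021 = 0.4194 m.
V = (1/n) R^(2/3) √S = (1/0.016) × 0.4194^(2/3) × √0.022 = 5.194 m/s. Hydraulic depth D_h = A/T = 1.267/1.124 = 1.127 m.
Froude number Fr = V/√(g·D_h) = 5.194/√(9.81×1.127) = 1.56, which is greater than 1, so the flow is supercritical.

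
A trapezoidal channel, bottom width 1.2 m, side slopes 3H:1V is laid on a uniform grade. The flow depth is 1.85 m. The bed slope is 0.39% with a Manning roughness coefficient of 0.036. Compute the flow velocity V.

V = 1.7 m/s

With bottom width b = 1.2 m and side slope z = 3: A = (b + zy)y = (1.2 + 3×1.85)×1.85 = 12.49 m²; P = b + 2y√(1+z²) = 1.2 + 2×1.85×3.162 = 12.9 m.
Hydraulic radius R = A/P = 12.49/12.9 = 0.968 m.
From Manning's equation, V = (1/n) R^(2/3) S^(1/2) = (1/0.036) × 0.968^(2/3) × 0.0039^(1/2) = 1.7 m/s.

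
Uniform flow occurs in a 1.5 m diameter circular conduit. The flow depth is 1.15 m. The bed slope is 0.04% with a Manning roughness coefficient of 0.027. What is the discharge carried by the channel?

Q = 0.636 m³/s

For a circular section of diameter D = 1.5 m at depth y = 1.15 m, the central angle is θ = 2 arccos(1 − 2y/D) = 4.267 rad. Then A = (D²/8)(θ − sin θ) = 1.454 m² and P = Dθ/2 = 3.2 m.
Hydraulic radius R = A/P = 1.454/3.2 = 0.4543 m.
Manning's equation: Q = (1/n) A R^(2/3) S^(1/2) = (1/0.027) × 1.454 × 0.4543^(2/3) × 0.0004^(1/2) = 0.636 m³/s.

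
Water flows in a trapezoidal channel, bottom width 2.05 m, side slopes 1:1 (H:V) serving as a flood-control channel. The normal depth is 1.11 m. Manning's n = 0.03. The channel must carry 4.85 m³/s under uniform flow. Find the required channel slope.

With bottom width b = 2.05 m and side slope z = 1: A = (b + zy)y = (2.05 + 1×1.11)×1.11 = 3.508 m²; P = b + 2y√(1+z²) = 2.05 + 2×1.11×1.414 = 5.19 m.
Hydraulic radius R = A/P = 3.508/5.19 = 0.6759 m.
From Manning's equation, S = [nQ / (1 A R^(2/3))]² = [0.03 × 4.85 / (1 × 3.508 × 0.6759^(2/3))]² = 0.0029.

S = 0.0029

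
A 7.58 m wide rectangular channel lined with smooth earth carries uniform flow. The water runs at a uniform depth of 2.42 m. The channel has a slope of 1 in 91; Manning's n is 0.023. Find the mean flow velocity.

Flow area A = b·y = 7.58 × 2.42 = 18.34 m². Wetted perimeter P = b + 2y = 7.58 + 2×2.42 = 12.42 m.
Hydraulic radius R = A/P = 18.34/12.42 = 1.477 m.
From Manning's equation, V = (1/n) R^(2/3) S^(1/2) = (1/0.023) × 1.477^(2/3) × 0.01099^(1/2) = 5.91 m/s.

V = 5.91 m/s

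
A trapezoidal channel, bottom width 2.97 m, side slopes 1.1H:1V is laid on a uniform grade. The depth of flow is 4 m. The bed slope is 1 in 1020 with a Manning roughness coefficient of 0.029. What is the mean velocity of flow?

V = 1.7 m/s

With bottom width b = 2.97 m and side slope z = 1.1: A = (b + zy)y = (2.97 + 1.1×4)×4 = 29.48 m²; P = b + 2y√(1+z²) = 2.97 + 2×4×1.487 = 14.86 m.
Hydraulic radius R = A/P = 29.48/14.86 = 1.983 m.
From Manning's equation, V = (1/n) R^(2/3) S^(1/2) = (1/0.029) × 1.983^(2/3) × 0.0009804^(1/2) = 1.7 m/s.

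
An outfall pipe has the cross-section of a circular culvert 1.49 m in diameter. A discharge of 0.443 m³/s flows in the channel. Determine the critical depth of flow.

At critical depth, Q² T / (g A³) = 1, i.e. A³/T = Q²/g = 0.443²/9.81 = 0.02.
Try y = 0.392 m: A³/T = 0.03745 — over.
Try y = 0.334 m: A³/T = 0.02006 — close enough.

y_c = 0.334 m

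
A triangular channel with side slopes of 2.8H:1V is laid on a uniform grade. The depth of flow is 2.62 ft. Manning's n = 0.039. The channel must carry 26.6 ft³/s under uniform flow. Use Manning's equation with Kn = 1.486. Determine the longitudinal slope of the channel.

For a triangular section with side slope z = 2.8: A = zy² = 2.8×2.62² = 19.22 ft²; P = 2y√(1+z²) = 2×2.62×2.973 = 15.58 ft.
Hydraulic radius R = A/P = 19.22/15.58 = 1.234 ft.
From Manning's equation, S = [nQ / (1.486 A R^(2/3))]² = [0.039 × 26.6 / (1.486 × 19.22 × 1.234^(2/3))]² = 0.000997.

S = 0.000997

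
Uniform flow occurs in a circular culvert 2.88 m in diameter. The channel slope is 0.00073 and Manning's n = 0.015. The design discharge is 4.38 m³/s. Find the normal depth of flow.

y_n = 1.38 m

Manning's equation rearranged: A R^(2/3) = nQ / (1·√S) = 0.015 × 4.38 / (√0.00073) = 2.432.
Trying y = 1.54 m: A R^(2/3) = 2.927 — over.
Trying y = 1.38 m: A R^(2/3) = 2.433 — ≈ 2.432.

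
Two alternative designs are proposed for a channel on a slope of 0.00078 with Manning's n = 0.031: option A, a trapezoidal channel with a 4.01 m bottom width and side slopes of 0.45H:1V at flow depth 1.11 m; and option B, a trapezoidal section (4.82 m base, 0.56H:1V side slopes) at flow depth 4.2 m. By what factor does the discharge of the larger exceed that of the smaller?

Channel A: With bottom width b = 4.01 m and side slope z = 0.45: A = (b + zy)y = (4.01 + 0.45×1.11)×1.11 = 5.006 m²; P = b + 2y√(1+z²) = 4.01 + 2×1.11×1.097 = 6.444 m. Hydraulic radius R = A/P = 5.006/6.444 = 0.7767 m. Q_A = (1/0.031)·5.006·0.7767^(2/3)·√0.00078 = 3.811 m³/s.
Channel B: With bottom width b = 4.82 m and side slope z = 0.56: A = (b + zy)y = (4.82 + 0.56×4.2)×4.2 = 30.12 m²; P = b + 2y√(1+z²) = 4.82 + 2×4.2×1.146 = 14.45 m. Hydraulic radius R = A/P = 30.12/14.45 = 2.085 m. Q_B = (1/0.031)·30.12·2.085^(2/3)·√0.00078 = 44.29 m³/s.
The larger discharge is 44.29 m³/s and the smaller is 3.811 m³/s; the ratio is 11.6.

11.6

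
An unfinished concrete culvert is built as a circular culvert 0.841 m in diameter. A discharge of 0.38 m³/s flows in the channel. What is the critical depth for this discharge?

At critical depth, Q² T / (g A³) = 1, i.e. A³/T = Q²/g = 0.38²/9.81 = 0.01472.
Trying y = 0.442 m: A³/T = 0.03082 — too large.
Trying y = 0.281 m: A³/T = 0.00542 — too small.
Trying y = 0.364 m: A³/T = 0.01467 — close enough.

y_c = 0.364 m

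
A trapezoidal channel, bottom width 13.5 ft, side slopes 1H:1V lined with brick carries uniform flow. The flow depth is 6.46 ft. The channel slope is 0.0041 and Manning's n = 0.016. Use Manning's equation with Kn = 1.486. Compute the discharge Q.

With bottom width b = 13.5 ft and side slope z = 1: A = (b + zy)y = (13.5 + 1×6.46)×6.46 = 128.9 ft²; P = b + 2y√(1+z²) = 13.5 + 2×6.46×1.414 = 31.77 ft.
Hydraulic radius R = A/P = 128.9/31.77 = 4.058 ft.
Manning's equation: Q = (1.486/n) A R^(2/3) S^(1/2) = (1.486/0.016) × 128.9 × 4.058^(2/3) × 0.0041^(1/2) = 1950 ft³/s.

Q = 1950 ft³/s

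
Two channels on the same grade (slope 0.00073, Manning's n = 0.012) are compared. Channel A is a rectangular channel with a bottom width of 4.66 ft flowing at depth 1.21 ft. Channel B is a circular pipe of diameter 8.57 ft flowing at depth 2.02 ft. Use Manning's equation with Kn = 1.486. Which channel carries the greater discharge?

Channel A: Flow area A = b·y = 4.66 × 1.21 = 5.639 ft². Wetted perimeter P = b + 2y = 4.66 + 2×1.21 = 7.08 ft. Hydraulic radius R = A/P = 5.639/7.08 = 0.7964 ft. Q_A = (1.486/0.012)·5.639·0.7964^(2/3)·√0.00073 = 16.21 ft³/s.
Channel B: For a circular section of diameter D = 8.57 ft at depth y = 2.02 ft, the central angle is θ = 2 arccos(1 − 2y/D) = 2.028 rad. Then A = (D²/8)(θ − sin θ) = 10.38 ft² and P = Dθ/2 = 8.689 ft. Hydraulic radius R = A/P = 10.38/8.689 = 1.194 ft. Q_B = (1.486/0.012)·10.38·1.194^(2/3)·√0.00073 = 39.08 ft³/s.
Q_A = 16.21 ft³/s vs Q_B = 39.08 ft³/s, so channel B carries more.

channel B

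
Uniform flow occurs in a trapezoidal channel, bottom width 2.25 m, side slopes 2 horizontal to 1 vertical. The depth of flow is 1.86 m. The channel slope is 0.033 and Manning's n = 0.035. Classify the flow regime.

With bottom width b = 2.25 m and side slope z = 2: A = (b + zy)y = (2.25 + 2×1.86)×1.86 = 11.1 m²; P = b + 2y√(1+z²) = 2.25 + 2×1.86×2.236 = 10.57 m.
Hydraulic radius R = A/P = 11.1/10.57 = 1.051 m.
V = (1/n) R^(2/3) √S = (1/0.035) × 1.051^(2/3) × √0.033 = 5.364 m/s. Hydraulic depth D_h = A/T = 11.1/9.69 = 1.146 m.
Froude number Fr = V/√(g·D_h) = 5.364/√(9.81×1.146) = 1.6, which is greater than 1, so the flow is supercritical.

supercritical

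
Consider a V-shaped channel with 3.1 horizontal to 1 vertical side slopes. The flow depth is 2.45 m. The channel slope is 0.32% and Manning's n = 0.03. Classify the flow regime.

subcritical

For a triangular section with side slope z = 3.1: A = zy² = 3.1×2.45² = 18.61 m²; P = 2y√(1+z²) = 2×2.45×3.257 = 15.96 m.
Hydraulic radius R = A/P = 18.61/15.96 = 1.166 m.
V = (1/n) R^(2/3) √S = (1/0.03) × 1.166^(2/3) × √0.0032 = 2.089 m/s. Hydraulic depth D_h = A/T = 18.61/15.19 = 1.225 m.
Froude number Fr = V/√(g·D_h) = 2.089/√(9.81×1.225) = 0.603, which is less than 1, so the flow is subcritical.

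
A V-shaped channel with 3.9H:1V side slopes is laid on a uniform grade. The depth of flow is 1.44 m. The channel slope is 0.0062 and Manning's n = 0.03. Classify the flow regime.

subcritical

For a triangular section with side slope z = 3.9: A = zy² = 3.9×1.44² = 8.087 m²; P = 2y√(1+z²) = 2×1.44×4.026 = 11.6 m.
Hydraulic radius R = A/P = 8.087/11.6 = 0.6974 m.
V = (1/n) R^(2/3) √S = (1/0.03) × 0.6974^(2/3) × √0.0062 = 2.064 m/s. Hydraulic depth D_h = A/T = 8.087/11.23 = 0.72 m.
Froude number Fr = V/√(g·D_h) = 2.064/√(9.81×0.72) = 0.777, which is less than 1, so the flow is subcritical.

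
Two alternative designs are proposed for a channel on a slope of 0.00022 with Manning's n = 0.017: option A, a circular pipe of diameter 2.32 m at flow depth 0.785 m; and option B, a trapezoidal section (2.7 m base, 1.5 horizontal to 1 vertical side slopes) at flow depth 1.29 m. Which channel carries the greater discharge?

Channel A: For a circular section of diameter D = 2.32 m at depth y = 0.785 m, the central angle is θ = 2 arccos(1 − 2y/D) = 2.483 rad. Then A = (D²/8)(θ − sin θ) = 1.259 m² and P = Dθ/2 = 2.881 m. Hydraulic radius R = A/P = 1.259/2.881 = 0.4371 m. Q_A = (1/0.017)·1.259·0.4371^(2/3)·√0.00022 = 0.6327 m³/s.
Channel B: With bottom width b = 2.7 m and side slope z = 1.5: A = (b + zy)y = (2.7 + 1.5×1.29)×1.29 = 5.979 m²; P = b + 2y√(1+z²) = 2.7 + 2×1.29×1.803 = 7.351 m. Hydraulic radius R = A/P = 5.979/7.351 = 0.8134 m. Q_B = (1/0.017)·5.979·0.8134^(2/3)·√0.00022 = 4.546 m³/s.
Q_A = 0.6327 m³/s vs Q_B = 4.546 m³/s, so channel B carries more.

channel B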